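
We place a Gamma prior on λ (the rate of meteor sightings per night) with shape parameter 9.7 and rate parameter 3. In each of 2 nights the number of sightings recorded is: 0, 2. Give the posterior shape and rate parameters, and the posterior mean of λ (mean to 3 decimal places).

Total count ∑xᵢ = 2 over n = 2 nights.
Gamma is conjugate to the Poisson likelihood: posterior is Gamma(shape = 9.7+2 = 11.7, rate = 3+2 = 5).
E[λ | data] = 11.7/5 = 2.340.

Posterior: Gamma(shape=11.7, rate=5); mean ≈ 2.340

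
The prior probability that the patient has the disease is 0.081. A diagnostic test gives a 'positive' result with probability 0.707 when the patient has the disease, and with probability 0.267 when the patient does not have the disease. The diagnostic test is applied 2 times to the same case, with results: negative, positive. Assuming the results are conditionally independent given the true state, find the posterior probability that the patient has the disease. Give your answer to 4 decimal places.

Posterior P(H) ≈ 0.0853

Let H be the event that the patient has the disease; start with P(H) = 0.081. P('positive'|H) = 0.707, P('positive'|¬H) = 0.267.
Update on result 1 ('negative'): P(H) ← 0.293·0.0810 / (0.293·0.0810 + 0.733·0.9190) = 0.023733/0.69736 = 0.0340.
Update on result 2 ('positive'): P(H) ← 0.707·0.0340 / (0.707·0.0340 + 0.267·0.9660) = 0.024061/0.28197 = 0.0853.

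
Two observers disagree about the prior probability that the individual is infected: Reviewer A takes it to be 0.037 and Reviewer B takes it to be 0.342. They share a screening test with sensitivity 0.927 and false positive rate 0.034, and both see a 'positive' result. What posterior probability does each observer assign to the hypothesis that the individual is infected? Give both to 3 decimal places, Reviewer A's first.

The likelihood ratio for a 'positive' result is 0.927/0.034 = 27.265.
Reviewer A: prior odds 0.037/0.963 = 0.038422; posterior odds 1.0476; posterior probability 0.512.
Reviewer B: prior odds 0.342/0.658 = 0.51976; posterior odds 14.171; posterior probability 0.934.

Reviewer A: 0.512; Reviewer B: 0.934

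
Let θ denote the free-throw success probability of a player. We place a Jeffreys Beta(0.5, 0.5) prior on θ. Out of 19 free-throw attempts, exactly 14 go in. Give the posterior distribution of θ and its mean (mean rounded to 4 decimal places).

The binomial likelihood is conjugate to the Beta prior: with 14 successes and 5 failures, the posterior is Beta(0.5+14, 0.5+5) = Beta(14.5, 5.5).
E[θ | data] = 14.5/(14.5+5.5) = 0.7250.

Posterior: Beta(14.5, 5.5); mean ≈ 0.7250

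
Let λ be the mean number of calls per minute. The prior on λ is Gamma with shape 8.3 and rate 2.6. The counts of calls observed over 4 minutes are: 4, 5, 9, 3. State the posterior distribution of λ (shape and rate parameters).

Posterior: Gamma(shape=29.3, rate=6.6)

The Poisson likelihood adds the total count to the shape and the number of exposure periods to the rate. Here ∑xᵢ = 21 and n = 4, so shape 8.3→29.3 and rate 2.6→6.6.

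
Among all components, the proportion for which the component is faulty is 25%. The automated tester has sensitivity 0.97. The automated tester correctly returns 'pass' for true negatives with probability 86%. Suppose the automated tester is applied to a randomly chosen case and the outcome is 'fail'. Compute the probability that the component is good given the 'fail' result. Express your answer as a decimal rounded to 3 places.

Write H for 'the component is faulty'. Prior odds H:¬H = 0.25/0.75 = 0.33333. For the 'fail' outcome, the likelihood ratio is 0.97/0.14 = 6.9286.
Posterior odds = 0.33333 × 6.9286 = 2.3095, so P(H|E) = 2.3095/(1+2.3095) = 0.698. Then P(¬H|E) = 1 − 0.698 = 0.302.

P(¬H | E) ≈ 0.302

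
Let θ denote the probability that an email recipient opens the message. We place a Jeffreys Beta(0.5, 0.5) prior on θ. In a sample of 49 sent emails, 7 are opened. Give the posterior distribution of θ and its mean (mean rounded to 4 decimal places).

Posterior: Beta(7.5, 42.5); mean ≈ 0.1500

The binomial likelihood is conjugate to the Beta prior: with 7 successes and 42 failures, the posterior is Beta(0.5+7, 0.5+42) = Beta(7.5, 42.5).
Posterior mean = α/(α+β) = 7.5/50 = 0.1500.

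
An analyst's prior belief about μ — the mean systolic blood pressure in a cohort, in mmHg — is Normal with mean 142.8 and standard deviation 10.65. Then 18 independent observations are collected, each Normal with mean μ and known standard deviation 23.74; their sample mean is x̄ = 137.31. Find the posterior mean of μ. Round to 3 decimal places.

Posterior mean ≈ 138.498

Prior precision 1/τ₀² = 1/10.65² = 0.00881659; data precision n/σ² = 18/23.74² = 0.0319382.
Posterior precision = 0.00881659 + 0.0319382 = 0.0407548.
Posterior mean = (0.00881659·142.8 + 0.0319382·137.31) / 0.0407548 = 138.498.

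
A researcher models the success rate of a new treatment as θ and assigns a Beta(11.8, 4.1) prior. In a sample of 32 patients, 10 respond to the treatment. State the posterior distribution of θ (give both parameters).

The binomial likelihood is conjugate to the Beta prior: with 10 successes and 22 failures, the posterior is Beta(11.8+10, 4.1+22) = Beta(21.8, 26.1).

Posterior: Beta(21.8, 26.1)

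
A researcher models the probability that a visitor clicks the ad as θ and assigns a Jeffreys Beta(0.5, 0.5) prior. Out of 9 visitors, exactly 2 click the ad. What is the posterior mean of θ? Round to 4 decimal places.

Observing 2 successes and 7 failures updates Beta(0.5, 0.5) by adding the success and failure counts to the two shape parameters: α = 0.5+2 = 2.5, β = 0.5+7 = 7.5.
E[θ | data] = 2.5/(2.5+7.5) = 0.2500.

Posterior mean ≈ 0.2500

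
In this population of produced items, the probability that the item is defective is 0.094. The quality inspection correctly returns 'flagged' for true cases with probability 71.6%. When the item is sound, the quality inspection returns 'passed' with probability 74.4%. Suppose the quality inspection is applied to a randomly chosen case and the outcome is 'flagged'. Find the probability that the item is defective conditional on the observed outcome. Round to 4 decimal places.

P(H | E) ≈ 0.2249

Write H for 'the item is defective'. Prior odds H:¬H = 0.094/0.906 = 0.10375. For the 'flagged' outcome, the likelihood ratio is 0.716/0.256 = 2.7969.
Posterior odds = 0.10375 × 2.7969 = 0.29018, so P(H|E) = 0.29018/(1+0.29018) = 0.2249.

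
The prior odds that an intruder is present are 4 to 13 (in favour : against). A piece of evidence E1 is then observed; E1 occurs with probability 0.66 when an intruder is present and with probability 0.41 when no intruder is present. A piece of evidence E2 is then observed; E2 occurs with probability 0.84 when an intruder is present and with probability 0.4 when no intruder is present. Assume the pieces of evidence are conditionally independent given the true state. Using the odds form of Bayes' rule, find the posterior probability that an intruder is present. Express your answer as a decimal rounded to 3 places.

Posterior probability ≈ 0.510

Prior odds = 4/13 = 0.30769.
Likelihood ratio for E1 = 0.66/0.41 = 1.6098.
Likelihood ratio for E2 = 0.84/0.4 = 2.1000.
Posterior odds = prior odds × LR₁ × LR₂ = 1.0402.
Posterior probability = odds/(1+odds) = 1.0402/2.0402 = 0.510.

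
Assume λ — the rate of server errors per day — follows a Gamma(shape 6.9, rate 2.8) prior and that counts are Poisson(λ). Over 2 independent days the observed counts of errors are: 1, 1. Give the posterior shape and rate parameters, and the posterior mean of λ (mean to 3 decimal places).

Total count ∑xᵢ = 2 over n = 2 days.
Gamma is conjugate to the Poisson likelihood: posterior is Gamma(shape = 6.9+2 = 8.9, rate = 2.8+2 = 4.8).
Posterior mean = shape/rate = 8.9/4.8 = 1.854.

Posterior: Gamma(shape=8.9, rate=4.8); mean ≈ 1.854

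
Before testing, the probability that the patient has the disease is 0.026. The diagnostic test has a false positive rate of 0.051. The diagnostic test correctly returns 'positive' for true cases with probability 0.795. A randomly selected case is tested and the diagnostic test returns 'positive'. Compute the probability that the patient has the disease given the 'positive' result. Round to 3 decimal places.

Write H for 'the patient has the disease'. Prior odds H:¬H = 0.026/0.974 = 0.026694. For the 'positive' outcome, the likelihood ratio is 0.795/0.051 = 15.588.
Posterior odds = 0.026694 × 15.588 = 0.41611, so P(H|E) = 0.41611/(1+0.41611) = 0.294.

P(H | E) ≈ 0.294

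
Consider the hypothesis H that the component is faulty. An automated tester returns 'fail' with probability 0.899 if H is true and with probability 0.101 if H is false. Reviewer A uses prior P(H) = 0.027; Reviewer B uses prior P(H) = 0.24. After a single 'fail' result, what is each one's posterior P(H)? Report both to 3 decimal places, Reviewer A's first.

Reviewer A: 0.198; Reviewer B: 0.738

P('+'|H) = 0.899, P('+'|¬H) = 0.101.
Reviewer A: numerator 0.899·0.027 = 0.024273; evidence = 0.024273+0.101·0.973 = 0.12255; posterior = 0.198.
Reviewer B: numerator 0.899·0.24 = 0.21576; evidence = 0.21576+0.101·0.76 = 0.29252; posterior = 0.738.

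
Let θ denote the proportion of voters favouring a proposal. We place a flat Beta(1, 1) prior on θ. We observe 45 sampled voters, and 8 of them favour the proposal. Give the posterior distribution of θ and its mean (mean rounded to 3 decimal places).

Posterior: Beta(9, 38); mean ≈ 0.191

Observing 8 successes and 37 failures updates Beta(1, 1) by adding the success and failure counts to the two shape parameters: α = 1+8 = 9, β = 1+37 = 38.
Posterior mean = α/(α+β) = 9/47 = 0.191.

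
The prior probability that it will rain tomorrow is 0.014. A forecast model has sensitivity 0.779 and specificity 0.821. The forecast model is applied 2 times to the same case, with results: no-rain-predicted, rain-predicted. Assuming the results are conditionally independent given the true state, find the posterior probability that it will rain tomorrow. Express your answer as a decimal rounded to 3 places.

Posterior P(H) ≈ 0.016

With H the event that it will rain tomorrow, the joint likelihood of the observed sequence is P(data|H) = 0.221·0.779 = 0.17216 and P(data|¬H) = 0.821·0.179 = 0.14696.
Bayes: P(H|data) = 0.014·0.17216 / (0.014·0.17216 + 0.986·0.14696) = 0.0024102/0.14731 = 0.0164.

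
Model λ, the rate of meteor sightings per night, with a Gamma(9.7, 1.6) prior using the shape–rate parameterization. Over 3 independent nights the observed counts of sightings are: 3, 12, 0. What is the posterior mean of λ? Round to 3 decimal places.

The Poisson likelihood adds the total count to the shape and the number of exposure periods to the rate. Here ∑xᵢ = 15 and n = 3, so shape 9.7→24.7 and rate 1.6→4.6.
E[λ | data] = 24.7/4.6 = 5.370.

Posterior mean ≈ 5.370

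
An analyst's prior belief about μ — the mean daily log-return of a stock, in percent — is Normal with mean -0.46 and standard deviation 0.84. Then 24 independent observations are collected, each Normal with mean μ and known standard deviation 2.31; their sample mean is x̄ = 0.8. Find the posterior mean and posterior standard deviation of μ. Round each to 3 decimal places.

Posterior mean ≈ 0.498; posterior SD ≈ 0.411

Prior precision 1/τ₀² = 1/0.84² = 1.41723; data precision n/σ² = 24/2.31² = 4.49767.
Posterior precision = 1.41723 + 4.49767 = 5.91490, giving posterior SD = 1/√5.91490 = 0.411.
Posterior mean = (1.41723·-0.46 + 4.49767·0.8) / 5.91490 = 0.498.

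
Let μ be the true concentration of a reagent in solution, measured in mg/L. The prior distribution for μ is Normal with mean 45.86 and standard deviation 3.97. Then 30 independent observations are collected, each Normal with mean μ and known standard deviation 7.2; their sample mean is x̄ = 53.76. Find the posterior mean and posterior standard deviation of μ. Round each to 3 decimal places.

Posterior mean ≈ 52.979; posterior SD ≈ 1.248

With known σ, the Normal prior is conjugate. Weight on the data is w = (n/σ²)/(n/σ² + 1/τ₀²) = 0.578704/(0.578704+0.0634482) = 0.90119.
Posterior mean = w·x̄ + (1−w)·μ₀ = 0.90119·53.76 + 0.098806·45.86 = 52.979. Posterior variance = 1/(0.578704+0.0634482) = 1.55726, so SD = 1.248.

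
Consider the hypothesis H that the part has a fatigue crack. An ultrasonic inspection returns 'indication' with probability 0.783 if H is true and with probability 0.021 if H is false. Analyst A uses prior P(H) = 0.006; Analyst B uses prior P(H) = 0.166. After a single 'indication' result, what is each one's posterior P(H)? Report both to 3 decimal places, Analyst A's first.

Analyst A: 0.184; Analyst B: 0.881

P('+'|H) = 0.783, P('+'|¬H) = 0.021.
Analyst A: numerator 0.783·0.006 = 0.0046980; evidence = 0.0046980+0.021·0.994 = 0.025572; posterior = 0.184.
Analyst B: numerator 0.783·0.166 = 0.12998; evidence = 0.12998+0.021·0.834 = 0.14749; posterior = 0.881.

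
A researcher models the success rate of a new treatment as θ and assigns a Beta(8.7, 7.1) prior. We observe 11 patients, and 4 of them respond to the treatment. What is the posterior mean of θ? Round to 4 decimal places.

Posterior mean ≈ 0.4739

The binomial likelihood is conjugate to the Beta prior: with 4 successes and 7 failures, the posterior is Beta(8.7+4, 7.1+7) = Beta(12.7, 14.1).
E[θ | data] = 12.7/(12.7+14.1) = 0.4739.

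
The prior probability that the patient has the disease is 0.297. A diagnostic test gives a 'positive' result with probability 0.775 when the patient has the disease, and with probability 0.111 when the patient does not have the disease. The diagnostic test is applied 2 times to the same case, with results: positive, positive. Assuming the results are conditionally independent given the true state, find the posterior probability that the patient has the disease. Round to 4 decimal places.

Let H be the event that the patient has the disease; start with P(H) = 0.297. P('positive'|H) = 0.775, P('positive'|¬H) = 0.111.
Update on result 1 ('positive'): P(H) ← 0.775·0.2970 / (0.775·0.2970 + 0.111·0.7030) = 0.23017/0.30821 = 0.7468.
Update on result 2 ('positive'): P(H) ← 0.775·0.7468 / (0.775·0.7468 + 0.111·0.2532) = 0.57878/0.60689 = 0.9537.

Posterior P(H) ≈ 0.9537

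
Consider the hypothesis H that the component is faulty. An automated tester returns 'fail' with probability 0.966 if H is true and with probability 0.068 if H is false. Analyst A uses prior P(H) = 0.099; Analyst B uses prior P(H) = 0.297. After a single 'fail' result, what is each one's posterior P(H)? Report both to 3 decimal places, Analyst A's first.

Analyst A: 0.610; Analyst B: 0.857

The likelihood ratio for a 'fail' result is 0.966/0.068 = 14.206.
Analyst A: prior odds 0.099/0.901 = 0.10988; posterior odds 1.5609; posterior probability 0.610.
Analyst B: prior odds 0.297/0.703 = 0.42248; posterior odds 6.0016; posterior probability 0.857.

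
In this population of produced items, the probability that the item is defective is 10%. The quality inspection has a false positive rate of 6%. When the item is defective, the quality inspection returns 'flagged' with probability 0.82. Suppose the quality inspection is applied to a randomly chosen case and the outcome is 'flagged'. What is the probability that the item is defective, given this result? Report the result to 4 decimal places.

Let H be the event that the item is defective. P(H) = 0.1, so P(¬H) = 0.9. With E the 'flagged' result, P(E|H) = 0.82 and P(E|¬H) = 0.06.
P(E) = 0.82·0.1 + 0.06·0.9 = 0.082000 + 0.054000 = 0.13600.
By Bayes' theorem, P(H|E) = 0.082000 / 0.13600 = 0.6029.

P(H | E) ≈ 0.6029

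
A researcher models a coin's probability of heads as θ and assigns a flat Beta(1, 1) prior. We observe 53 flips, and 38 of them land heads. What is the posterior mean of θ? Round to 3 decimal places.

The binomial likelihood is conjugate to the Beta prior: with 38 successes and 15 failures, the posterior is Beta(1+38, 1+15) = Beta(39, 16).
E[θ | data] = 39/(39+16) = 0.709.

Posterior mean ≈ 0.709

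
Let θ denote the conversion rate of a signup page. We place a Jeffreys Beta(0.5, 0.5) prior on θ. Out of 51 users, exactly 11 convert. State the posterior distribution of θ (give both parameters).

Posterior: Beta(11.5, 40.5)

Observing 11 successes and 40 failures updates Beta(0.5, 0.5) by adding the success and failure counts to the two shape parameters: α = 0.5+11 = 11.5, β = 0.5+40 = 40.5.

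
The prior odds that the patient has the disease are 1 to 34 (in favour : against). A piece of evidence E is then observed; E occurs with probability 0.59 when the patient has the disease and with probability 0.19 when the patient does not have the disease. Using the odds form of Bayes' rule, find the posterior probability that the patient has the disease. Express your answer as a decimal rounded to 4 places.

Posterior probability ≈ 0.0837

Prior odds = 1/34 = 0.029412.
Likelihood ratio for E = 0.59/0.19 = 3.1053.
Posterior odds = prior odds × LR = 0.091331.
Posterior probability = odds/(1+odds) = 0.091331/1.0913 = 0.0837.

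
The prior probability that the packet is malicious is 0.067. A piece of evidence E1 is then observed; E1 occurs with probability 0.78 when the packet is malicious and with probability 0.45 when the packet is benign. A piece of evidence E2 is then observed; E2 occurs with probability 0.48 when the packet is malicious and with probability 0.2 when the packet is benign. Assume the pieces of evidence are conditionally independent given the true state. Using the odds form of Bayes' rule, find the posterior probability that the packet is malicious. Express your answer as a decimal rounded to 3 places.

Posterior probability ≈ 0.230

Prior odds = 0.067/(1−0.067) = 0.071811. In log-odds, ln(0.071811) = -2.6337.
Add log likelihood ratios: ln(1.7333) + ln(2.4000) = 1.4255.
Posterior log-odds = -1.2082, so posterior odds = exp(-1.2082) = 0.29874. Converting, P(H|E) = 0.29874/1.2987 = 0.230.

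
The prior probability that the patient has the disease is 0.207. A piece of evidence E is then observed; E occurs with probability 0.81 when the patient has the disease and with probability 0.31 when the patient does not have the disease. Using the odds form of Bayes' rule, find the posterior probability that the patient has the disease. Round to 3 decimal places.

Prior odds = 0.207/(1−0.207) = 0.26103. In log-odds, ln(0.26103) = -1.3431.
Add log likelihood ratio: ln(2.6129) = 0.96046.
Posterior log-odds = -0.38264, so posterior odds = exp(-0.38264) = 0.68206. Converting, P(H|E) = 0.68206/1.6821 = 0.405.

Posterior probability ≈ 0.405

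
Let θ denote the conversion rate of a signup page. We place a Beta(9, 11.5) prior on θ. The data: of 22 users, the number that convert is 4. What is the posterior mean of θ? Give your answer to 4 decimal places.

Posterior mean ≈ 0.3059

Observing 4 successes and 18 failures updates Beta(9, 11.5) by adding the success and failure counts to the two shape parameters: α = 9+4 = 13, β = 11.5+18 = 29.5.
Posterior mean = α/(α+β) = 13/42.5 = 0.3059.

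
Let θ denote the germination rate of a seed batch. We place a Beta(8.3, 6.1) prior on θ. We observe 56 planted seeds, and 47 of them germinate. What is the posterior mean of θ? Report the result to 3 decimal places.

Posterior mean ≈ 0.786

Observing 47 successes and 9 failures updates Beta(8.3, 6.1) by adding the success and failure counts to the two shape parameters: α = 8.3+47 = 55.3, β = 6.1+9 = 15.1.
E[θ | data] = 55.3/(55.3+15.1) = 0.786.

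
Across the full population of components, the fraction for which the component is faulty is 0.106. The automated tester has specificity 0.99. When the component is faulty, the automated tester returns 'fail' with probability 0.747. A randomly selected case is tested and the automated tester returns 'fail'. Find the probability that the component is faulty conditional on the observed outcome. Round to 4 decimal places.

Let H be the event that the component is faulty. P(H) = 0.106, so P(¬H) = 0.894. With E the 'fail' result, P(E|H) = 0.747 and P(E|¬H) = 0.01.
P(E) = 0.747·0.106 + 0.01·0.894 = 0.079182 + 0.0089400 = 0.088122.
By Bayes' theorem, P(H|E) = 0.079182 / 0.088122 = 0.8985.

P(H | E) ≈ 0.8985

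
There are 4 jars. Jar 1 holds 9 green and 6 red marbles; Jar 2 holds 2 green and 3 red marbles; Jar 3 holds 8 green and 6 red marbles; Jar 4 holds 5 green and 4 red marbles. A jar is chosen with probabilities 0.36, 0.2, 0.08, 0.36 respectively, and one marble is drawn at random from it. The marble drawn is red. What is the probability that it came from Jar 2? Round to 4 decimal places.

P(red|Jar 1) = 0.4; P(red|Jar 2) = 0.6; P(red|Jar 3) = 0.4286; P(red|Jar 4) = 0.4444.
Prior × likelihood for each source: 0.36·0.4=0.1440, 0.2·0.6=0.1200, 0.08·0.4286=0.03429, 0.36·0.4444=0.1600. Summing gives P(red) = 0.45829.
P(Jar 2 | red) = 0.1200 / 0.45829 = 0.2618.

Posterior probability ≈ 0.2618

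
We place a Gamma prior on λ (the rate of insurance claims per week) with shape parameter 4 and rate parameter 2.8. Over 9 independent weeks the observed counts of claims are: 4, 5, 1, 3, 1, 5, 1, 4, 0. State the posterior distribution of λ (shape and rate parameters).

Total count ∑xᵢ = 24 over n = 9 weeks.
Gamma is conjugate to the Poisson likelihood: posterior is Gamma(shape = 4+24 = 28, rate = 2.8+9 = 11.8).

Posterior: Gamma(shape=28, rate=11.8)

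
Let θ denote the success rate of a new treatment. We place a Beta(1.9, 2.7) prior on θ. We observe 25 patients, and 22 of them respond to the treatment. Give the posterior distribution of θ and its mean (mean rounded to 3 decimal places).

The binomial likelihood is conjugate to the Beta prior: with 22 successes and 3 failures, the posterior is Beta(1.9+22, 2.7+3) = Beta(23.9, 5.7).
Posterior mean = α/(α+β) = 23.9/29.6 = 0.807.

Posterior: Beta(23.9, 5.7); mean ≈ 0.807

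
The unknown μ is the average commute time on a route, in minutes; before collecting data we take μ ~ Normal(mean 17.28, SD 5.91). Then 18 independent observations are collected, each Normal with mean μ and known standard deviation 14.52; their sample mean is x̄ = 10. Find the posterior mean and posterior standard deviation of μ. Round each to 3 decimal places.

Posterior mean ≈ 11.828; posterior SD ≈ 2.962

With known σ, the Normal prior is conjugate. Weight on the data is w = (n/σ²)/(n/σ² + 1/τ₀²) = 0.0853767/(0.0853767+0.0286302) = 0.74887.
Posterior mean = w·x̄ + (1−w)·μ₀ = 0.74887·10 + 0.25113·17.28 = 11.828. Posterior variance = 1/(0.0853767+0.0286302) = 8.77140, so SD = 2.962.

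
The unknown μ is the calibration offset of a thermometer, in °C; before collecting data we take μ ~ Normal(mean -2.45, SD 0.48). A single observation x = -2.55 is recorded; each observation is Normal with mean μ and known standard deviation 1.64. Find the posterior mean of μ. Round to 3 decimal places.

Posterior mean ≈ -2.458

With known σ, the Normal prior is conjugate. Weight on the data is w = (n/σ²)/(n/σ² + 1/τ₀²) = 0.371802/(0.371802+4.34028) = 0.078904.
Posterior mean = w·x̄ + (1−w)·μ₀ = 0.078904·-2.55 + 0.92110·-2.45 = -2.458.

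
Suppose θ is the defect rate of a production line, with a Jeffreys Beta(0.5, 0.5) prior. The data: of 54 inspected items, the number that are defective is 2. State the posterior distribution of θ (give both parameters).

The binomial likelihood is conjugate to the Beta prior: with 2 successes and 52 failures, the posterior is Beta(0.5+2, 0.5+52) = Beta(2.5, 52.5).

Posterior: Beta(2.5, 52.5)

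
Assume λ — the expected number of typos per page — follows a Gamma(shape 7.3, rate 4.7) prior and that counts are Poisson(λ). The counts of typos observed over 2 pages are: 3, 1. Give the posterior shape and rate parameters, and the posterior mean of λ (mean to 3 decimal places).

Posterior: Gamma(shape=11.3, rate=6.7); mean ≈ 1.687

Total count ∑xᵢ = 4 over n = 2 pages.
Gamma is conjugate to the Poisson likelihood: posterior is Gamma(shape = 7.3+4 = 11.3, rate = 4.7+2 = 6.7).
E[λ | data] = 11.3/6.7 = 1.687.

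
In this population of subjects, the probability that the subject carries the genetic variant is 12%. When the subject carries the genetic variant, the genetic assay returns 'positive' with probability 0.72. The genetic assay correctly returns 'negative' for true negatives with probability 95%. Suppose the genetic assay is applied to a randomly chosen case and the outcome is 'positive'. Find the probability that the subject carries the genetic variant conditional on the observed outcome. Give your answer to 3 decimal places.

Let H be the event that the subject carries the genetic variant. P(H) = 0.12, so P(¬H) = 0.88. With E the 'positive' result, P(E|H) = 0.72 and P(E|¬H) = 0.05.
P(E) = 0.72·0.12 + 0.05·0.88 = 0.086400 + 0.044000 = 0.13040.
By Bayes' theorem, P(H|E) = 0.086400 / 0.13040 = 0.663.

P(H | E) ≈ 0.663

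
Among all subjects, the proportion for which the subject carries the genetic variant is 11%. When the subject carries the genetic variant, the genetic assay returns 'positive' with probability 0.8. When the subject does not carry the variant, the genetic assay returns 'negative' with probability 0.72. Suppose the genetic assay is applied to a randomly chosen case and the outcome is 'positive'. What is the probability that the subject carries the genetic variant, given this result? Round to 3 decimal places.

Write H for 'the subject carries the genetic variant'. Prior odds H:¬H = 0.11/0.89 = 0.12360. For the 'positive' outcome, the likelihood ratio is 0.8/0.28 = 2.8571.
Posterior odds = 0.12360 × 2.8571 = 0.35313, so P(H|E) = 0.35313/(1+0.35313) = 0.261.

P(H | E) ≈ 0.261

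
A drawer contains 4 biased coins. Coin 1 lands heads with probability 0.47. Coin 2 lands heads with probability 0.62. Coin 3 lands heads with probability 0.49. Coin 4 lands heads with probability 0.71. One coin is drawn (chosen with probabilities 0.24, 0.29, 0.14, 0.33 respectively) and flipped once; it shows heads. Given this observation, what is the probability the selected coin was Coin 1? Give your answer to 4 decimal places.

P(heads|C1) = 0.47; P(heads|C2) = 0.62; P(heads|C3) = 0.49; P(heads|C4) = 0.71.
Prior × likelihood for each source: 0.24·0.47=0.1128, 0.29·0.62=0.1798, 0.14·0.49=0.06860, 0.33·0.71=0.2343. Summing gives P(heads) = 0.59550.
P(Coin 1 | heads) = 0.1128 / 0.59550 = 0.1894.

Posterior probability ≈ 0.1894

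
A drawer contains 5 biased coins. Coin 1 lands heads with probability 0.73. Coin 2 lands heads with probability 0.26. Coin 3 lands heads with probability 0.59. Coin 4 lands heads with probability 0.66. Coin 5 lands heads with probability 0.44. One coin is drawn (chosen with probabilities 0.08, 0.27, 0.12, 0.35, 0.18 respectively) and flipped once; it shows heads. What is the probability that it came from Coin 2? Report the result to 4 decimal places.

P(heads|C1) = 0.73; P(heads|C2) = 0.26; P(heads|C3) = 0.59; P(heads|C4) = 0.66; P(heads|C5) = 0.44.
Prior × likelihood for each source: 0.08·0.73=0.05840, 0.27·0.26=0.07020, 0.12·0.59=0.07080, 0.35·0.66=0.2310, 0.18·0.44=0.07920. Summing gives P(heads) = 0.50960.
P(Coin 2 | heads) = 0.07020 / 0.50960 = 0.1378.

Posterior probability ≈ 0.1378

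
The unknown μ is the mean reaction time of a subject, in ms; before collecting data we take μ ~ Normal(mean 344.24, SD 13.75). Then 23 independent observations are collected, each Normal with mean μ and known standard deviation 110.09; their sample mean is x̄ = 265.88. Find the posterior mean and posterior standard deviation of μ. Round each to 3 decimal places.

With known σ, the Normal prior is conjugate. Weight on the data is w = (n/σ²)/(n/σ² + 1/τ₀²) = 0.00189772/(0.00189772+0.00528926) = 0.26405.
Posterior mean = w·x̄ + (1−w)·μ₀ = 0.26405·265.88 + 0.73595·344.24 = 323.549. Posterior variance = 1/(0.00189772+0.00528926) = 139.141, so SD = 11.796.

Posterior mean ≈ 323.549; posterior SD ≈ 11.796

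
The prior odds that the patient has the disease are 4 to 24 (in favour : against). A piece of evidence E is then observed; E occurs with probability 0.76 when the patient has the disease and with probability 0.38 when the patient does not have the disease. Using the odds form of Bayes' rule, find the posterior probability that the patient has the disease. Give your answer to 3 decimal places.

Prior odds = 4/24 = 0.16667.
Likelihood ratio for E = 0.76/0.38 = 2.0000.
Posterior odds = prior odds × LR = 0.33333.
Posterior probability = odds/(1+odds) = 0.33333/1.3333 = 0.250.

Posterior probability ≈ 0.250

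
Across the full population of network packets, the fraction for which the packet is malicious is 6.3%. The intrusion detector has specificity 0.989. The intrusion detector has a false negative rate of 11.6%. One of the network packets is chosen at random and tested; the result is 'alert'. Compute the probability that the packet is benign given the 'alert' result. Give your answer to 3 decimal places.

P(¬H | E) ≈ 0.156

Let H be the event that the packet is malicious. P(H) = 0.063, so P(¬H) = 0.937. With E the 'alert' result, P(E|H) = 0.884 and P(E|¬H) = 0.011.
P(E) = 0.884·0.063 + 0.011·0.937 = 0.055692 + 0.010307 = 0.065999.
By Bayes' theorem, P(H|E) = 0.055692 / 0.065999 = 0.844. Hence P(¬H|E) = 1 − 0.844 = 0.156.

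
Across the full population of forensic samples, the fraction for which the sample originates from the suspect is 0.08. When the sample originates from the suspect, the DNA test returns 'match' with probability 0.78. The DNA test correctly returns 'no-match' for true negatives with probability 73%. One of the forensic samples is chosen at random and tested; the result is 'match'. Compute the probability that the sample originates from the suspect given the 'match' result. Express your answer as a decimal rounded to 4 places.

Write H for 'the sample originates from the suspect'. Prior odds H:¬H = 0.08/0.92 = 0.086957. For the 'match' outcome, the likelihood ratio is 0.78/0.27 = 2.8889.
Posterior odds = 0.086957 × 2.8889 = 0.25121, so P(H|E) = 0.25121/(1+0.25121) = 0.2008.

P(H | E) ≈ 0.2008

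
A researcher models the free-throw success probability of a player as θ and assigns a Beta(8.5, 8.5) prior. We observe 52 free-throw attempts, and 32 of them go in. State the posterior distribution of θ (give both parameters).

Posterior: Beta(40.5, 28.5)

Observing 32 successes and 20 failures updates Beta(8.5, 8.5) by adding the success and failure counts to the two shape parameters: α = 8.5+32 = 40.5, β = 8.5+20 = 28.5.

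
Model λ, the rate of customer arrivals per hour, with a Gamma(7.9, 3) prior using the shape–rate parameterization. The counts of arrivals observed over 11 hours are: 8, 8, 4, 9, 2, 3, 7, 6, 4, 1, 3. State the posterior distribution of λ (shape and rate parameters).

Total count ∑xᵢ = 55 over n = 11 hours.
Gamma is conjugate to the Poisson likelihood: posterior is Gamma(shape = 7.9+55 = 62.9, rate = 3+11 = 14).

Posterior: Gamma(shape=62.9, rate=14)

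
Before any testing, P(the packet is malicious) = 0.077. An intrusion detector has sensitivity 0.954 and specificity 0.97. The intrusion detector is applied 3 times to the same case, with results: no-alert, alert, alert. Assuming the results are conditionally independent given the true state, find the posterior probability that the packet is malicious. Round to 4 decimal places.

Let H be the event that the packet is malicious; start with P(H) = 0.077. P('alert'|H) = 0.954, P('alert'|¬H) = 0.03.
Update on result 1 ('no-alert'): P(H) ← 0.046·0.0770 / (0.046·0.0770 + 0.97·0.9230) = 0.0035420/0.89885 = 0.0039.
Update on result 2 ('alert'): P(H) ← 0.954·0.0039 / (0.954·0.0039 + 0.03·0.9961) = 0.0037593/0.033641 = 0.1117.
Update on result 3 ('alert'): P(H) ← 0.954·0.1117 / (0.954·0.1117 + 0.03·0.8883) = 0.10661/0.13325 = 0.8000.

Posterior P(H) ≈ 0.8000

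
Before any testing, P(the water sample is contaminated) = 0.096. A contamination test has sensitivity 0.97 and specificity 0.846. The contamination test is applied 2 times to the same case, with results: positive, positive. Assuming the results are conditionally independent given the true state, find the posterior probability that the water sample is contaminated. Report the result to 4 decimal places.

With H the event that the water sample is contaminated, the joint likelihood of the observed sequence is P(data|H) = 0.97·0.97 = 0.94090 and P(data|¬H) = 0.154·0.154 = 0.023716.
Bayes: P(H|data) = 0.096·0.94090 / (0.096·0.94090 + 0.904·0.023716) = 0.090326/0.11177 = 0.8082.

Posterior P(H) ≈ 0.8082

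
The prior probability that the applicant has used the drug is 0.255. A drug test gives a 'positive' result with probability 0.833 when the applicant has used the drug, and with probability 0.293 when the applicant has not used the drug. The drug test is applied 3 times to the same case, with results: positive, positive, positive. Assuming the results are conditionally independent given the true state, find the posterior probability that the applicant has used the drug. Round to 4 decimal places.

Let H be the event that the applicant has used the drug; start with P(H) = 0.255. P('positive'|H) = 0.833, P('positive'|¬H) = 0.293.
Update on result 1 ('positive'): P(H) ← 0.833·0.2550 / (0.833·0.2550 + 0.293·0.7450) = 0.21241/0.43070 = 0.4932.
Update on result 2 ('positive'): P(H) ← 0.833·0.4932 / (0.833·0.4932 + 0.293·0.5068) = 0.41082/0.55932 = 0.7345.
Update on result 3 ('positive'): P(H) ← 0.833·0.7345 / (0.833·0.7345 + 0.293·0.2655) = 0.61184/0.68963 = 0.8872.

Posterior P(H) ≈ 0.8872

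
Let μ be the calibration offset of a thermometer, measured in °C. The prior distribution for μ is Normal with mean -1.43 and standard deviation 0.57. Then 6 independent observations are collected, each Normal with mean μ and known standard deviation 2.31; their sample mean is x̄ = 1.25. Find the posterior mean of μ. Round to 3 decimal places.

Prior precision 1/τ₀² = 1/0.57² = 3.07787; data precision n/σ² = 6/2.31² = 1.12442.
Posterior precision = 3.07787 + 1.12442 = 4.20229.
Posterior mean = (3.07787·-1.43 + 1.12442·1.25) / 4.20229 = -0.713.

Posterior mean ≈ -0.713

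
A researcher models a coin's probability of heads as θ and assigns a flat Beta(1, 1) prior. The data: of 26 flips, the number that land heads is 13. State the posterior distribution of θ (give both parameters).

Observing 13 successes and 13 failures updates Beta(1, 1) by adding the success and failure counts to the two shape parameters: α = 1+13 = 14, β = 1+13 = 14.

Posterior: Beta(14, 14)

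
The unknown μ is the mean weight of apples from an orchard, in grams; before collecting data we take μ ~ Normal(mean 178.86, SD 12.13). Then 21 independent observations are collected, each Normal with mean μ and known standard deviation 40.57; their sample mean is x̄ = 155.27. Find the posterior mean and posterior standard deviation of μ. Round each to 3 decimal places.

With known σ, the Normal prior is conjugate. Weight on the data is w = (n/σ²)/(n/σ² + 1/τ₀²) = 0.0127588/(0.0127588+0.00679639) = 0.65245.
Posterior mean = w·x̄ + (1−w)·μ₀ = 0.65245·155.27 + 0.34755·178.86 = 163.469. Posterior variance = 1/(0.0127588+0.00679639) = 51.1374, so SD = 7.151.

Posterior mean ≈ 163.469; posterior SD ≈ 7.151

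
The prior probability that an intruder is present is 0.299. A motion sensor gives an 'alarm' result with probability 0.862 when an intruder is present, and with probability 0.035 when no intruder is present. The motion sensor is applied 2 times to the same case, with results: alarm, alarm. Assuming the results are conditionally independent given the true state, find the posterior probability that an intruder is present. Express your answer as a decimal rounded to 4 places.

Let H be the event that an intruder is present; start with P(H) = 0.299. P('alarm'|H) = 0.862, P('alarm'|¬H) = 0.035.
Update on result 1 ('alarm'): P(H) ← 0.862·0.2990 / (0.862·0.2990 + 0.035·0.7010) = 0.25774/0.28227 = 0.9131.
Update on result 2 ('alarm'): P(H) ← 0.862·0.9131 / (0.862·0.9131 + 0.035·0.0869) = 0.78708/0.79012 = 0.9961.

Posterior P(H) ≈ 0.9961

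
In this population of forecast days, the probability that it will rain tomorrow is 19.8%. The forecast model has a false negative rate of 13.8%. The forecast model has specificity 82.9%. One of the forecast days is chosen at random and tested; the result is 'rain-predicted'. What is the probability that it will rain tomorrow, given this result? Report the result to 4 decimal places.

P(H | E) ≈ 0.5545

Write H for 'it will rain tomorrow'. Prior odds H:¬H = 0.198/0.802 = 0.24688. For the 'rain-predicted' outcome, the likelihood ratio is 0.862/0.171 = 5.0409.
Posterior odds = 0.24688 × 5.0409 = 1.2445, so P(H|E) = 1.2445/(1+1.2445) = 0.5545.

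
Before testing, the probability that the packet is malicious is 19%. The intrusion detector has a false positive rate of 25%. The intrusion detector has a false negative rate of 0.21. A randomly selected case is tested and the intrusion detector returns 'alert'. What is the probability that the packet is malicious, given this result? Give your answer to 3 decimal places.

P(H | E) ≈ 0.426

Write H for 'the packet is malicious'. Prior odds H:¬H = 0.19/0.81 = 0.23457. For the 'alert' outcome, the likelihood ratio is 0.79/0.25 = 3.1600.
Posterior odds = 0.23457 × 3.1600 = 0.74123, so P(H|E) = 0.74123/(1+0.74123) = 0.426.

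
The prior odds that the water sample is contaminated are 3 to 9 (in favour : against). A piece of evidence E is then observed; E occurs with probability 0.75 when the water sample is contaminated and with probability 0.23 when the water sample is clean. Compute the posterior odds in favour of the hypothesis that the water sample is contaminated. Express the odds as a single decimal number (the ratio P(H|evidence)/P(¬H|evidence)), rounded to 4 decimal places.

Posterior odds ≈ 1.0870

Prior odds = 3/9 = 0.33333. In log-odds, ln(0.33333) = -1.0986.
Add log likelihood ratio: ln(3.2609) = 1.1820.
Posterior log-odds = 0.083382, so posterior odds = exp(0.083382) = 1.0870.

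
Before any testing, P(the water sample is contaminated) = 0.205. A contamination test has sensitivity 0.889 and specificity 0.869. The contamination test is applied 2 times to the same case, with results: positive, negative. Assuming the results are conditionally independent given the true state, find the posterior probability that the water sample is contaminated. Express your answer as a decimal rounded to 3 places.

Let H be the event that the water sample is contaminated; start with P(H) = 0.205. P('positive'|H) = 0.889, P('positive'|¬H) = 0.131.
Update on result 1 ('positive'): P(H) ← 0.889·0.2050 / (0.889·0.2050 + 0.131·0.7950) = 0.18224/0.28639 = 0.6364.
Update on result 2 ('negative'): P(H) ← 0.111·0.6364 / (0.111·0.6364 + 0.869·0.3636) = 0.070635/0.38664 = 0.1827.

Posterior P(H) ≈ 0.183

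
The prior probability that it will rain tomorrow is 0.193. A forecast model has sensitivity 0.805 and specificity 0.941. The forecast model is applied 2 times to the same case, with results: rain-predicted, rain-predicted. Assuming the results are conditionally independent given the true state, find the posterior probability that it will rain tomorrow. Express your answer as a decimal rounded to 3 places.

With H the event that it will rain tomorrow, the joint likelihood of the observed sequence is P(data|H) = 0.805·0.805 = 0.64803 and P(data|¬H) = 0.059·0.059 = 0.0034810.
Bayes: P(H|data) = 0.193·0.64803 / (0.193·0.64803 + 0.807·0.0034810) = 0.12507/0.12788 = 0.9780.

Posterior P(H) ≈ 0.978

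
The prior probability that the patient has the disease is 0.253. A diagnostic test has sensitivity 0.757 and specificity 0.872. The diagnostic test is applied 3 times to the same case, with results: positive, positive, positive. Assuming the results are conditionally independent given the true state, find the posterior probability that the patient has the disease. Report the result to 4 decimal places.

Posterior P(H) ≈ 0.9859

Let H be the event that the patient has the disease; start with P(H) = 0.253. P('positive'|H) = 0.757, P('positive'|¬H) = 0.128.
Update on result 1 ('positive'): P(H) ← 0.757·0.2530 / (0.757·0.2530 + 0.128·0.7470) = 0.19152/0.28714 = 0.6670.
Update on result 2 ('positive'): P(H) ← 0.757·0.6670 / (0.757·0.6670 + 0.128·0.3330) = 0.50492/0.54754 = 0.9222.
Update on result 3 ('positive'): P(H) ← 0.757·0.9222 / (0.757·0.9222 + 0.128·0.0778) = 0.69807/0.70804 = 0.9859.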